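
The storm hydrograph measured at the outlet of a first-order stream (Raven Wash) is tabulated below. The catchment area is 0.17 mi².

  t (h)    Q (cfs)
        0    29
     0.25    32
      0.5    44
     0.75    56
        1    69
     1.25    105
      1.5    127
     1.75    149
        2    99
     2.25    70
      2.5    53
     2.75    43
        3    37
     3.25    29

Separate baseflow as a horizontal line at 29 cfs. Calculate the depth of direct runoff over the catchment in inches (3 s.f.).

Direct runoff: 0.0, 3.0, 15.0, 27.0, 40.0, 76.0, 98.0, 120.0, 70.0, 41.0, 24.0, 14.0, 8.0, 0.0 cfs; ΣQ_DR = 536.0 cfs.
V = ΣQ_DR · Δt = 536.0 × 900 s = 4.824 × 10^5 ft³.
Over A = 0.17 mi², depth = V / A = 1.22 in.

d ≈ 1.22 in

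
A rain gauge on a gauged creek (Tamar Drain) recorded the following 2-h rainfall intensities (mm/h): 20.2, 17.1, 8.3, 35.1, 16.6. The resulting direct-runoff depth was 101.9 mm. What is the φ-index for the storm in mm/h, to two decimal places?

φ ≈ 9.51 mm/h

Only the 4 blocks with intensity above φ contribute runoff: 20.2, 17.1, 35.1, 16.6 mm/h.
Σ(I−φ)·Δt = d  ⇒  (20.2+17.1+35.1+16.6 − 4φ)·2 = 101.9
φ = (89.00 − 101.9/2) / 4 = 9.51 mm/h.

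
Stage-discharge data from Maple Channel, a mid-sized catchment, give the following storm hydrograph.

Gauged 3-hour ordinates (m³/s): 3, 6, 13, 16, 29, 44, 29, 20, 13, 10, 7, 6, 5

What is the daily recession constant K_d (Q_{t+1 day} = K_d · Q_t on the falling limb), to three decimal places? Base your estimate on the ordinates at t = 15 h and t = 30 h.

K_d ≈ 0.053

Between t = 15 h and t = 30 h the flow falls from 44 to 7 m³/s over 5×3 h = 15 h.
Per-interval ratio K = (7/44)^(1/5) = 0.6924; K_d = K^(24/3) = 0.053.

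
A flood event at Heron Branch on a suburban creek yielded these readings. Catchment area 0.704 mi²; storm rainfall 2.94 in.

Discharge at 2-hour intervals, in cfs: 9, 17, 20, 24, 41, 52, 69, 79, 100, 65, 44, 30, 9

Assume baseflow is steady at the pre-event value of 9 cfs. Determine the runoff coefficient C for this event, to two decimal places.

ΣQ_DR = 442.0 cfs; V = ΣQ_DR·Δt = 3.182 × 10^6 ft³.
Runoff depth d = V / A = 1.946 in.
C = d / P = 1.946 / 2.94 = 0.66.

C ≈ 0.66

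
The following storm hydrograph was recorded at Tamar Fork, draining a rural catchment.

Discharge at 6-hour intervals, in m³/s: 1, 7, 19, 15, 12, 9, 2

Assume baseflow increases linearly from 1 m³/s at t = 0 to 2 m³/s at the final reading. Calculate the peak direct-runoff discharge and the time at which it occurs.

Subtracting baseflow gives direct-runoff ordinates: 0.00, 5.83, 17.67, 13.50, 10.33, 7.17, 0.00 m³/s.
The maximum is 17.67 m³/s, occurring at the reading for t = 12 h.

Q_p = 17.67 m³/s at t = 12 h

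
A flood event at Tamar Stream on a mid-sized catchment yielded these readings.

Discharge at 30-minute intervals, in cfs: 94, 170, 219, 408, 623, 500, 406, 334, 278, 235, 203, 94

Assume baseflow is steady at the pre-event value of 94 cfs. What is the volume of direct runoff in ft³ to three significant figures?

V ≈ 4.38 × 10^6 ft³

Direct-runoff ordinates (Q − Q_b): 0.0, 76.0, 125.0, 314.0, 529.0, 406.0, 312.0, 240.0, 184.0, 141.0, 109.0, 0.0 cfs.
ΣQ_DR = 2436 cfs.
With Δt = 0.5 h = 1800 s, V = ΣQ_DR · Δt = 2436 × 1800 = 4.38 × 10^6 ft³.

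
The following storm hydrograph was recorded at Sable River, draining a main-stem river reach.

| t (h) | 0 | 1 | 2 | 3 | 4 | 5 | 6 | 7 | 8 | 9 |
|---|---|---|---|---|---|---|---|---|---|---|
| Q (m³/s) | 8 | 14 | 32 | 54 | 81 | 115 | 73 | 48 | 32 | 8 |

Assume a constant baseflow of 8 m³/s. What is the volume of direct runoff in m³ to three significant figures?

Direct-runoff ordinates (Q − Q_b): 0.0, 6.0, 24.0, 46.0, 73.0, 107.0, 65.0, 40.0, 24.0, 0.0 m³/s.
ΣQ_DR = 385.0 m³/s.
With Δt = 1 h = 3600 s, V = ΣQ_DR · Δt = 385.0 × 3600 = 1.39 × 10^6 m³.

V ≈ 1.39 × 10^6 m³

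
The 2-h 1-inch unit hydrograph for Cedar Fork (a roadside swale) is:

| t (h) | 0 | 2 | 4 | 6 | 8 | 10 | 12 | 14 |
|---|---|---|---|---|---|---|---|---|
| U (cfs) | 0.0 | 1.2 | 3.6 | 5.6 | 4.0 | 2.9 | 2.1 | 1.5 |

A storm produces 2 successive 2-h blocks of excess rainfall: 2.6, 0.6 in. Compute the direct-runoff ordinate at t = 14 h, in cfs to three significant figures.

Q ≈ 5.16 cfs

By discrete convolution, Q_j = Σ (P_i / 1 in) · U_{j−i}.
At t = 14 h (j=7): Q = (2.6/1)·1.5 + (0.6/1)·2.1 = 5.16 cfs.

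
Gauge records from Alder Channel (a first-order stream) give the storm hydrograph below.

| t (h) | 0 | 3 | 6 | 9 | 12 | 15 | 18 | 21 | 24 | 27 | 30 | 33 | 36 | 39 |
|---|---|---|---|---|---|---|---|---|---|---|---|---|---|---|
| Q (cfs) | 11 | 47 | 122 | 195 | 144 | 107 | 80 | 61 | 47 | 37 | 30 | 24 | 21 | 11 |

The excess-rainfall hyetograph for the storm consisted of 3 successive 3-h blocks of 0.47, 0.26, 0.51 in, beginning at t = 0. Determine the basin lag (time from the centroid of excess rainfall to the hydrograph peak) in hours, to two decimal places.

Centroid of excess rainfall: t_c = Σ P_i·t̄_i / ΣP_i = 4.5968 h (block centres at 1.5, 4.5, 7.5 h).
Hydrograph peak occurs at t = 9 h, so basin lag t_L = 9 − 4.5968 = 4.40 h.

t_L ≈ 4.40 h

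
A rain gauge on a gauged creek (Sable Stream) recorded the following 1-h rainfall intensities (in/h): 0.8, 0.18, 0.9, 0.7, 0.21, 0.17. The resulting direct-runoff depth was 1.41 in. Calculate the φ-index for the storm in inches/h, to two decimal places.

Only the 3 blocks with intensity above φ contribute runoff: 0.8, 0.9, 0.7 in/h.
Σ(I−φ)·Δt = d  ⇒  (0.8+0.9+0.7 − 3φ)·1 = 1.41
φ = (2.400 − 1.41/1) / 3 = 0.33 in/h.

φ ≈ 0.33 in/h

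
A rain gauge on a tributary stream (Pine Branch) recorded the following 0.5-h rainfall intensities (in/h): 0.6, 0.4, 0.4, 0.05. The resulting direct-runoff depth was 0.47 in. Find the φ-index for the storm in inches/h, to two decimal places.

φ ≈ 0.15 in/h

Only the 3 blocks with intensity above φ contribute runoff: 0.6, 0.4, 0.4 in/h.
Σ(I−φ)·Δt = d  ⇒  (0.6+0.4+0.4 − 3φ)·0.5 = 0.47
φ = (1.400 − 0.47/0.5) / 3 = 0.15 in/h.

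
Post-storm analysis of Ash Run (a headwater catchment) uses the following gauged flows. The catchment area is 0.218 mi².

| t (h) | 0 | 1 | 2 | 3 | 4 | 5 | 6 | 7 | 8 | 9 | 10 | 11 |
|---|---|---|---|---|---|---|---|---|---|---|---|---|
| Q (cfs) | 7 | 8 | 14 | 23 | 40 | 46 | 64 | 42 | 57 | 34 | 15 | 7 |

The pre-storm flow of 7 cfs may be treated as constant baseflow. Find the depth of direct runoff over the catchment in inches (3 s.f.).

d ≈ 1.94 in

Direct runoff: 0.0, 1.0, 7.0, 16.0, 33.0, 39.0, 57.0, 35.0, 50.0, 27.0, 8.0, 0.0 cfs; ΣQ_DR = 273.0 cfs.
V = ΣQ_DR · Δt = 273.0 × 3600 s = 9.828 × 10^5 ft³.
Over A = 0.218 mi², depth = V / A = 1.94 in.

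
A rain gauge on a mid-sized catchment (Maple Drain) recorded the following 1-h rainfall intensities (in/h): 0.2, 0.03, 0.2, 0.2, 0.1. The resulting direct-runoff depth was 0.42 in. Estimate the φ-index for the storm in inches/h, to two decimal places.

Only the 4 blocks with intensity above φ contribute runoff: 0.2, 0.2, 0.2, 0.1 in/h.
Σ(I−φ)·Δt = d  ⇒  (0.2+0.2+0.2+0.1 − 4φ)·1 = 0.42
φ = (0.7000 − 0.42/1) / 4 = 0.07 in/h.

φ ≈ 0.07 in/h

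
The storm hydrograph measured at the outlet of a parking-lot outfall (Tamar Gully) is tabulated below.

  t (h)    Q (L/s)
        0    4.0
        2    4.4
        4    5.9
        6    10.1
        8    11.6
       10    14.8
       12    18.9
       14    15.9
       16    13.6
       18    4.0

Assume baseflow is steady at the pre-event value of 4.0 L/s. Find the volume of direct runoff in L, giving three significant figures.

Direct-runoff ordinates (Q − Q_b): 0.0, 0.4, 1.9, 6.1, 7.6, 10.8, 14.9, 11.9, 9.6, 0.0 L/s.
ΣQ_DR = 63.20 L/s.
With Δt = 2 h = 7200 s, V = ΣQ_DR · Δt = 63.20 × 7200 = 4.55 × 10^5 L.

V ≈ 4.55 × 10^5 L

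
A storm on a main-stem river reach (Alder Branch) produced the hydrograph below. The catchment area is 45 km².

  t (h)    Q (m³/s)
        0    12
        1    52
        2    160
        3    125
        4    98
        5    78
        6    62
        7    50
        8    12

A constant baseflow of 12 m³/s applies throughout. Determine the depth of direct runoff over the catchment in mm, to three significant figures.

Direct runoff: 0.0, 40.0, 148.0, 113.0, 86.0, 66.0, 50.0, 38.0, 0.0 m³/s; ΣQ_DR = 541.0 m³/s.
V = ΣQ_DR · Δt = 541.0 × 3600 s = 1.948 × 10^6 m³.
Over A = 45 km², depth = V / A = 43.3 mm.

d ≈ 43.3 mm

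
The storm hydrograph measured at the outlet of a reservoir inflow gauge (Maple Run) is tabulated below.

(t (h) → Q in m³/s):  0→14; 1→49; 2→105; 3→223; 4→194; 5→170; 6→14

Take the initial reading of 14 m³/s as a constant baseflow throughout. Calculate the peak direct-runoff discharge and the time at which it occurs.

Subtracting baseflow gives direct-runoff ordinates: 0.0, 35.0, 91.0, 209.0, 180.0, 156.0, 0.0 m³/s.
The maximum is 209.0 m³/s, occurring at the reading for t = 3 h.

Q_p = 209.0 m³/s at t = 3 h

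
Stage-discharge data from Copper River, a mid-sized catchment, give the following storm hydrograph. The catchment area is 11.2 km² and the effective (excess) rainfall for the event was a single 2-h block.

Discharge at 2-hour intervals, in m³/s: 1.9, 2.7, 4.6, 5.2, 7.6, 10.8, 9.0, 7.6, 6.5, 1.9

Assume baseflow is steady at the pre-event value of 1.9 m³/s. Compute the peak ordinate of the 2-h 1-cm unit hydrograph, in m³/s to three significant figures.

U_p ≈ 3.57 m³/s

Direct runoff: 0.0, 0.8, 2.7, 3.3, 5.7, 8.9, 7.1, 5.7, 4.6, 0.0 m³/s; ΣQ_DR = 38.80 m³/s, peak = 8.9 m³/s.
Runoff depth d = ΣQ_DR·Δt / A = 38.80 × 7200 / (11.2 km²) = 24.94 mm.
The 1-cm UH is the DRH scaled by (10 mm)/d, so U_p = 8.9 × 10/24.94 = 3.57 m³/s.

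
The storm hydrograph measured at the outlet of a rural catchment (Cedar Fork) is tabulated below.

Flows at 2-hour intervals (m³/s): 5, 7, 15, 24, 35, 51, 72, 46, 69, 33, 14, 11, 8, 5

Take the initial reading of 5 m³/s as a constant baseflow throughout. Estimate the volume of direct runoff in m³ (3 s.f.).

Direct-runoff ordinates (Q − Q_b): 0.0, 2.0, 10.0, 19.0, 30.0, 46.0, 67.0, 41.0, 64.0, 28.0, 9.0, 6.0, 3.0, 0.0 m³/s.
ΣQ_DR = 325.0 m³/s.
With Δt = 2 h = 7200 s, V = ΣQ_DR · Δt = 325.0 × 7200 = 2.34 × 10^6 m³.

V ≈ 2.34 × 10^6 m³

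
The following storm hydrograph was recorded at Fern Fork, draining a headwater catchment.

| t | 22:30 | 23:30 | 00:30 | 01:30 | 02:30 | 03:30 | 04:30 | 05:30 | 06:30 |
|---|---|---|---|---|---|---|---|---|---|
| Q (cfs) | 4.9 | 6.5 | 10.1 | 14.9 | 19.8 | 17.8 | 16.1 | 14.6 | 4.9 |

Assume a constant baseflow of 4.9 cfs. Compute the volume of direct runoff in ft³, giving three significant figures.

Direct-runoff ordinates (Q − Q_b): 0.0, 1.6, 5.2, 10.0, 14.9, 12.9, 11.2, 9.7, 0.0 cfs.
ΣQ_DR = 65.50 cfs.
With Δt = 1 h = 3600 s, V = ΣQ_DR · Δt = 65.50 × 3600 = 2.36 × 10^5 ft³.

V ≈ 2.36 × 10^5 ft³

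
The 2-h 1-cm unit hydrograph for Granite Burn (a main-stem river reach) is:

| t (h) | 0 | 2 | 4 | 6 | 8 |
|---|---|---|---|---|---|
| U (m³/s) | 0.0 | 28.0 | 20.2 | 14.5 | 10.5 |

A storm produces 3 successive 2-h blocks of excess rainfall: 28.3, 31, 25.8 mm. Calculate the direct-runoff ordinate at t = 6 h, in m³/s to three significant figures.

Q ≈ 176 m³/s

By discrete convolution, Q_j = Σ (P_i / 10 mm) · U_{j−i}.
At t = 6 h (j=3): Q = (28.3/10)·14.5 + (31/10)·20.2 + (25.8/10)·28.0 = 176 m³/s.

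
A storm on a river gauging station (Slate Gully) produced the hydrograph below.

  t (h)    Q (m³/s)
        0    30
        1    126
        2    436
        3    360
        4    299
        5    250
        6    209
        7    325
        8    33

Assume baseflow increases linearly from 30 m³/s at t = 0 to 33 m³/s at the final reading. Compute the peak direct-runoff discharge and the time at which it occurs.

Subtracting baseflow gives direct-runoff ordinates: 0.00, 95.62, 405.25, 328.88, 267.50, 218.12, 176.75, 292.38, 0.00 m³/s.
The maximum is 405.25 m³/s, occurring at the reading for t = 2 h.

Q_p = 405.25 m³/s at t = 2 h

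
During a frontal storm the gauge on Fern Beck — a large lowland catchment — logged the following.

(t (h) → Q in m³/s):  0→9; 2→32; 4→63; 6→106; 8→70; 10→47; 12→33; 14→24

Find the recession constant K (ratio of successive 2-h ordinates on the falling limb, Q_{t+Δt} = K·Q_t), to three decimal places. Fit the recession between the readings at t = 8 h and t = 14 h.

K ≈ 0.700

Using the recession-limb readings at t = 8 h and t = 14 h: Q falls from 70 to 24 m³/s over 3 intervals.
K = (Q₂/Q₁)^(1/3) = (24/70)^(1/3) = 0.700.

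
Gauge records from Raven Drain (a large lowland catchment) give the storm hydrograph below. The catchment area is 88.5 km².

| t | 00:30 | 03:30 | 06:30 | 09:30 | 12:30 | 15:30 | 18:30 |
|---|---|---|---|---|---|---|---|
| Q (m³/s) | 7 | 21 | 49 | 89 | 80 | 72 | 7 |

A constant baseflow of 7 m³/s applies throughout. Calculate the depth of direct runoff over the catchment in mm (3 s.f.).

Direct runoff: 0.0, 14.0, 42.0, 82.0, 73.0, 65.0, 0.0 m³/s; ΣQ_DR = 276.0 m³/s.
V = ΣQ_DR · Δt = 276.0 × 10800 s = 2.981 × 10^6 m³.
Over A = 88.5 km², depth = V / A = 33.7 mm.

d ≈ 33.7 mm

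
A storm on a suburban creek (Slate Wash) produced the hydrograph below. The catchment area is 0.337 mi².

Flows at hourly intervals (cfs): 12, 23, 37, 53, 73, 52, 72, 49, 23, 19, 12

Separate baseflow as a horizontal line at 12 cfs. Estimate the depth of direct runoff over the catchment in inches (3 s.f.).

Direct runoff: 0.0, 11.0, 25.0, 41.0, 61.0, 40.0, 60.0, 37.0, 11.0, 7.0, 0.0 cfs; ΣQ_DR = 293.0 cfs.
V = ΣQ_DR · Δt = 293.0 × 3600 s = 1.055 × 10^6 ft³.
Over A = 0.337 mi², depth = V / A = 1.35 in.

d ≈ 1.35 in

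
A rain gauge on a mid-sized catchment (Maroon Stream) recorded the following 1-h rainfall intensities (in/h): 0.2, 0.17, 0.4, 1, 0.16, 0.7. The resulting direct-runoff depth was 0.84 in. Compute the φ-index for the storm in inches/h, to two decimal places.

Only the 2 blocks with intensity above φ contribute runoff: 1, 0.7 in/h.
Σ(I−φ)·Δt = d  ⇒  (1+0.7 − 2φ)·1 = 0.84
φ = (1.700 − 0.84/1) / 2 = 0.43 in/h.

φ ≈ 0.43 in/h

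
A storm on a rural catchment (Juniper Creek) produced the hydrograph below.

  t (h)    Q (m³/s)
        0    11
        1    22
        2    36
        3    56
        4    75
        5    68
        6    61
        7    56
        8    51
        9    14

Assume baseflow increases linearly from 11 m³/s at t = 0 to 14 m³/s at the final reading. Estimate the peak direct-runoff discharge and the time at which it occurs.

Q_p = 62.67 m³/s at t = 4 h

Subtracting baseflow gives direct-runoff ordinates: 0.00, 10.67, 24.33, 44.00, 62.67, 55.33, 48.00, 42.67, 37.33, 0.00 m³/s.
The maximum is 62.67 m³/s, occurring at the reading for t = 4 h.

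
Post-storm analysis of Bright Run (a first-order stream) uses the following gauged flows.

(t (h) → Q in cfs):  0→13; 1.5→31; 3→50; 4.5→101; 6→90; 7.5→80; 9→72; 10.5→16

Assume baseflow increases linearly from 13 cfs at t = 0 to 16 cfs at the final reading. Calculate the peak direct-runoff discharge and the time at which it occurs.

Q_p = 86.71 cfs at t = 4.5 h

Subtracting baseflow gives direct-runoff ordinates: 0.00, 17.57, 36.14, 86.71, 75.29, 64.86, 56.43, 0.00 cfs.
The maximum is 86.71 cfs, occurring at the reading for t = 4.5 h.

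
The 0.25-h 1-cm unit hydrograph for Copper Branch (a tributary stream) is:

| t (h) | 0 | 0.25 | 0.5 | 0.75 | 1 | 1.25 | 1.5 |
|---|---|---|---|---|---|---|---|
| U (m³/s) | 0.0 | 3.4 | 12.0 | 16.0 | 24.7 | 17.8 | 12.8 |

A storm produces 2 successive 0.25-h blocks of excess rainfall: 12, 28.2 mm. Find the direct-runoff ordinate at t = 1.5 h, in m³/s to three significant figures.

By discrete convolution, Q_j = Σ (P_i / 10 mm) · U_{j−i}.
At t = 1.5 h (j=6): Q = (12/10)·12.8 + (28.2/10)·17.8 = 65.6 m³/s.

Q ≈ 65.6 m³/s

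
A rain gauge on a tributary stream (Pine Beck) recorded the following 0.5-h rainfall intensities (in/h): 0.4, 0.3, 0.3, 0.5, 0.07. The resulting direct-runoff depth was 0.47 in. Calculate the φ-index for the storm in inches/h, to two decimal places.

φ ≈ 0.14 in/h

Only the 4 blocks with intensity above φ contribute runoff: 0.4, 0.3, 0.3, 0.5 in/h.
Σ(I−φ)·Δt = d  ⇒  (0.4+0.3+0.3+0.5 − 4φ)·0.5 = 0.47
φ = (1.500 − 0.47/0.5) / 4 = 0.14 in/h.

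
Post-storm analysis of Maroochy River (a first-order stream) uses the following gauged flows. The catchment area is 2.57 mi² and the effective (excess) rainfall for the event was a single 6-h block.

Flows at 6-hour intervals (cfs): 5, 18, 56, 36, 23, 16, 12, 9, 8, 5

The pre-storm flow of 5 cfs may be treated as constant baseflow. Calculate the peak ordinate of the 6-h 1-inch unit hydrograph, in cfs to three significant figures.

U_p ≈ 102 cfs

Direct runoff: 0.0, 13.0, 51.0, 31.0, 18.0, 11.0, 7.0, 4.0, 3.0, 0.0 cfs; ΣQ_DR = 138.0 cfs, peak = 51.0 cfs.
Runoff depth d = ΣQ_DR·Δt / A = 138.0 × 21600 / (2.57 mi²) = 0.4992 in.
The 1-inch UH is the DRH scaled by (1 in)/d, so U_p = 51.0 × 1/0.4992 = 102 cfs.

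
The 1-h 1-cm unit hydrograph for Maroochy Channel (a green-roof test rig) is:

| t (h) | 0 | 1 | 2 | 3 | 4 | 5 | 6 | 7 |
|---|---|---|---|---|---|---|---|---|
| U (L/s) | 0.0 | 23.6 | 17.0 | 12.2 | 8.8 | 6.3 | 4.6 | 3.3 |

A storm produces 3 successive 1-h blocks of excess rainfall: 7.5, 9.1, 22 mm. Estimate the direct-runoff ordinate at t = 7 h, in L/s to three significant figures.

By discrete convolution, Q_j = Σ (P_i / 10 mm) · U_{j−i}.
At t = 7 h (j=7): Q = (7.5/10)·3.3 + (9.1/10)·4.6 + (22/10)·6.3 = 20.5 L/s.

Q ≈ 20.5 L/s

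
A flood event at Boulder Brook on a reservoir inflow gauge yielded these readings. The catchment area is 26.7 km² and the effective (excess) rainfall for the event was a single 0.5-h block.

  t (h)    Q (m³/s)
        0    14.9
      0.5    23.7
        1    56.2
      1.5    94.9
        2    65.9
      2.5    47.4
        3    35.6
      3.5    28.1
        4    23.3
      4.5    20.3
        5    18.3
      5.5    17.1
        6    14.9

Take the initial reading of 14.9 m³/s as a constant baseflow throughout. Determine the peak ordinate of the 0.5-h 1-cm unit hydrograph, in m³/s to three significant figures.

Direct runoff: 0.0, 8.8, 41.3, 80.0, 51.0, 32.5, 20.7, 13.2, 8.4, 5.4, 3.4, 2.2, 0.0 m³/s; ΣQ_DR = 266.9 m³/s, peak = 80.0 m³/s.
Runoff depth d = ΣQ_DR·Δt / A = 266.9 × 1800 / (26.7 km²) = 17.99 mm.
The 1-cm UH is the DRH scaled by (10 mm)/d, so U_p = 80.0 × 10/17.99 = 44.5 m³/s.

U_p ≈ 44.5 m³/s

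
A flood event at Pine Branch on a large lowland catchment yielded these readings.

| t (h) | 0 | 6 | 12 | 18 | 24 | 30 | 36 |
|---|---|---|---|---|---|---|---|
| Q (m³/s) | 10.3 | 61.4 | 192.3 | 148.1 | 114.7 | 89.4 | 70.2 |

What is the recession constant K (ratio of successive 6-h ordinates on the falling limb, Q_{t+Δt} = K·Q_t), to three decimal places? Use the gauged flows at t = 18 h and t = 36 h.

K ≈ 0.780

Using the recession-limb readings at t = 18 h and t = 36 h: Q falls from 148.1 to 70.2 m³/s over 3 intervals.
K = (Q₂/Q₁)^(1/3) = (70.2/148.1)^(1/3) = 0.780.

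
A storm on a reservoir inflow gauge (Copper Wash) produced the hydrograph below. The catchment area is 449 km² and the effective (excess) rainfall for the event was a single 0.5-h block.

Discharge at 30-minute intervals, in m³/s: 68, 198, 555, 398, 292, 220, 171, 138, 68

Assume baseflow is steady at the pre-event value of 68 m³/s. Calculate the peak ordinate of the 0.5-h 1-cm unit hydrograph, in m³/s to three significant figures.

Direct runoff: 0.0, 130.0, 487.0, 330.0, 224.0, 152.0, 103.0, 70.0, 0.0 m³/s; ΣQ_DR = 1496 m³/s, peak = 487.0 m³/s.
Runoff depth d = ΣQ_DR·Δt / A = 1496 × 1800 / (449 km²) = 5.997 mm.
The 1-cm UH is the DRH scaled by (10 mm)/d, so U_p = 487.0 × 10/5.997 = 812 m³/s.

U_p ≈ 812 m³/s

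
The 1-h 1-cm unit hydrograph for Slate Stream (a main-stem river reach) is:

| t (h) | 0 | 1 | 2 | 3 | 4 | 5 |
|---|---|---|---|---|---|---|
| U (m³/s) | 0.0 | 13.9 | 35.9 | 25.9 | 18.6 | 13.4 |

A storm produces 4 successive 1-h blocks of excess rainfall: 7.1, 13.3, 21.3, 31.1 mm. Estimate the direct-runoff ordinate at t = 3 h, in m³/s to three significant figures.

By discrete convolution, Q_j = Σ (P_i / 10 mm) · U_{j−i}.
At t = 3 h (j=3): Q = (7.1/10)·25.9 + (13.3/10)·35.9 + (21.3/10)·13.9 + (31.1/10)·0.0 = 95.7 m³/s.

Q ≈ 95.7 m³/s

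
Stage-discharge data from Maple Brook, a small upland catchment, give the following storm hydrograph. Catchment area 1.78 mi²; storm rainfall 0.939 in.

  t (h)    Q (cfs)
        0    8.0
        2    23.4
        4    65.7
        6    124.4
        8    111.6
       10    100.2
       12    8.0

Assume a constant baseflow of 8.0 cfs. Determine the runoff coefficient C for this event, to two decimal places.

ΣQ_DR = 385.3 cfs; V = ΣQ_DR·Δt = 2.774 × 10^6 ft³.
Runoff depth d = V / A = 0.6708 in.
C = d / P = 0.6708 / 0.939 = 0.71.

C ≈ 0.71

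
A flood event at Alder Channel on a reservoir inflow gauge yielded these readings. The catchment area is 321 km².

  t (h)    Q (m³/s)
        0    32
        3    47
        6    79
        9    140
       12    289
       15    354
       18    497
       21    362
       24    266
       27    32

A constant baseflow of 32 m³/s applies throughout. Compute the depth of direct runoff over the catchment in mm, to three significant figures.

Direct runoff: 0.0, 15.0, 47.0, 108.0, 257.0, 322.0, 465.0, 330.0, 234.0, 0.0 m³/s; ΣQ_DR = 1778 m³/s.
V = ΣQ_DR · Δt = 1778 × 10800 s = 1.920 × 10^7 m³.
Over A = 321 km², depth = V / A = 59.8 mm.

d ≈ 59.8 mm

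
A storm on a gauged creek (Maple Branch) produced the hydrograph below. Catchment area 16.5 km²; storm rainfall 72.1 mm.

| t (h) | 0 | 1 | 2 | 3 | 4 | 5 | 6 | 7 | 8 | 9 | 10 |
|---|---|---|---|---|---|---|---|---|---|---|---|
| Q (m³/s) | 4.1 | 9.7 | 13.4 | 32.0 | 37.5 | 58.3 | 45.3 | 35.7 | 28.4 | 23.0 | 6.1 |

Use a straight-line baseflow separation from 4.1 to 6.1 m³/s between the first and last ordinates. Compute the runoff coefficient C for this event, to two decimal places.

ΣQ_DR = 237.4 m³/s; V = ΣQ_DR·Δt = 8.546 × 10^5 m³.
Runoff depth d = V / A = 51.80 mm.
C = d / P = 51.80 / 72.1 = 0.72.

C ≈ 0.72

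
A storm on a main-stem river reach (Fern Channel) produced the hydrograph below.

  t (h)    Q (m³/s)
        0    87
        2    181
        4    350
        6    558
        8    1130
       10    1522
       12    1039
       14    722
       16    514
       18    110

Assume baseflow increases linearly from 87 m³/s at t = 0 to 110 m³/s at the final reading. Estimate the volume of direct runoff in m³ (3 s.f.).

V ≈ 3.76 × 10^7 m³

Direct-runoff ordinates (Q − Q_b): 0.00, 91.44, 257.89, 463.33, 1032.78, 1422.22, 936.67, 617.11, 406.56, 0.00 m³/s.
ΣQ_DR = 5228 m³/s.
With Δt = 2 h = 7200 s, V = ΣQ_DR · Δt = 5228 × 7200 = 3.76 × 10^7 m³.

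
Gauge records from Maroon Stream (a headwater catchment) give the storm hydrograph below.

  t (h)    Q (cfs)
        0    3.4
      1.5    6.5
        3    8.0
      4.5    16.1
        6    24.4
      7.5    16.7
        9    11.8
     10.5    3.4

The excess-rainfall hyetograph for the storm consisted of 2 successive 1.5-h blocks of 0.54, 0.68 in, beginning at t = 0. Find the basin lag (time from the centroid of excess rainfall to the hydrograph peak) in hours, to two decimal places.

t_L ≈ 4.41 h

Centroid of excess rainfall: t_c = Σ P_i·t̄_i / ΣP_i = 1.5861 h (block centres at 0.75, 2.25 h).
Hydrograph peak occurs at t = 6 h, so basin lag t_L = 6 − 1.5861 = 4.41 h.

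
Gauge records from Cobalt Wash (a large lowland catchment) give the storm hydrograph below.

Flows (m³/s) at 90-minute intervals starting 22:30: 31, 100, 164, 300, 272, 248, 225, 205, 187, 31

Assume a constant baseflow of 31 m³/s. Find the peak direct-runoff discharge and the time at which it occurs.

Q_p = 269.0 m³/s at t = 03:00

Subtracting baseflow gives direct-runoff ordinates: 0.0, 69.0, 133.0, 269.0, 241.0, 217.0, 194.0, 174.0, 156.0, 0.0 m³/s.
The maximum is 269.0 m³/s, occurring at the reading for t = 03:00.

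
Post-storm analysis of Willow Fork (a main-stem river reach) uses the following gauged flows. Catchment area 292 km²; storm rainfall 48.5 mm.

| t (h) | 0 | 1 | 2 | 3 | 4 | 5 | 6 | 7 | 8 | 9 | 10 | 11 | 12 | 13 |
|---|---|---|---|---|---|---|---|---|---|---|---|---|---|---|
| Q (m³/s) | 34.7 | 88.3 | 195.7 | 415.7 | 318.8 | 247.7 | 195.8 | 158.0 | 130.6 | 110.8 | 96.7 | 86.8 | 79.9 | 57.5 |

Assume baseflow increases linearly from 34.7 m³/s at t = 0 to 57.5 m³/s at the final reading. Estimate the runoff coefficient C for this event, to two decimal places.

ΣQ_DR = 1572 m³/s; V = ΣQ_DR·Δt = 5.658 × 10^6 m³.
Runoff depth d = V / A = 19.38 mm.
C = d / P = 19.38 / 48.5 = 0.40.

C ≈ 0.40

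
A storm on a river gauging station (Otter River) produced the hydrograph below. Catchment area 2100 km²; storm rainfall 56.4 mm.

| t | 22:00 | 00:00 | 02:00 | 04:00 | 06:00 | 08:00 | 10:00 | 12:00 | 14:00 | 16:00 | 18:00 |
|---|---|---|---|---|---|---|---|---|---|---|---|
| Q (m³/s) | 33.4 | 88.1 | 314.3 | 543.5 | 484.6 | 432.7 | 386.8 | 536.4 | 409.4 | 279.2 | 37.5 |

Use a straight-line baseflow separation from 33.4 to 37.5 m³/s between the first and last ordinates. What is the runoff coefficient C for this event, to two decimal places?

C ≈ 0.19

ΣQ_DR = 3156 m³/s; V = ΣQ_DR·Δt = 2.272 × 10^7 m³.
Runoff depth d = V / A = 10.82 mm.
C = d / P = 10.82 / 56.4 = 0.19.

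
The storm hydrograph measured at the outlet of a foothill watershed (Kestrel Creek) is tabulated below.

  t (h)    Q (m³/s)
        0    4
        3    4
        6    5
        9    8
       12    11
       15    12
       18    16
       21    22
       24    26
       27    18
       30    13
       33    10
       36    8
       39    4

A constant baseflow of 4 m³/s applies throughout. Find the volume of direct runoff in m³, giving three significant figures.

Direct-runoff ordinates (Q − Q_b): 0.0, 0.0, 1.0, 4.0, 7.0, 8.0, 12.0, 18.0, 22.0, 14.0, 9.0, 6.0, 4.0, 0.0 m³/s.
ΣQ_DR = 105.0 m³/s.
With Δt = 3 h = 10800 s, V = ΣQ_DR · Δt = 105.0 × 10800 = 1.13 × 10^6 m³.

V ≈ 1.13 × 10^6 m³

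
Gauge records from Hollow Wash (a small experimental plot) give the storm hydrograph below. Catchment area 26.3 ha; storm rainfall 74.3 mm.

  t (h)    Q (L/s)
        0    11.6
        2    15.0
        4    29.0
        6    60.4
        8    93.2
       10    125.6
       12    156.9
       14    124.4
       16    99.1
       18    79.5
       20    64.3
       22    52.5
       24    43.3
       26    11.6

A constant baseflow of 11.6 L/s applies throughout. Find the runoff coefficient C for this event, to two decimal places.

C ≈ 0.30

ΣQ_DR = 804.0 L/s; V = ΣQ_DR·Δt = 5.789 × 10^6 L.
Runoff depth d = V / A = 22.01 mm.
C = d / P = 22.01 / 74.3 = 0.30.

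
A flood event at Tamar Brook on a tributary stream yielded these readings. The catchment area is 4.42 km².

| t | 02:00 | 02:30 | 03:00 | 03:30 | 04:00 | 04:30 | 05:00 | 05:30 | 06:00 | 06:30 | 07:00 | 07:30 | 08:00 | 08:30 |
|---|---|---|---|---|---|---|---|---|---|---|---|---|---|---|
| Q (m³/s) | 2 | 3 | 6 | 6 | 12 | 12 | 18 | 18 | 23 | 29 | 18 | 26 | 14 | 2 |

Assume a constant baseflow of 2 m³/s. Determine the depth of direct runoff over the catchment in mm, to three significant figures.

d ≈ 65.6 mm

Direct runoff: 0.0, 1.0, 4.0, 4.0, 10.0, 10.0, 16.0, 16.0, 21.0, 27.0, 16.0, 24.0, 12.0, 0.0 m³/s; ΣQ_DR = 161.0 m³/s.
V = ΣQ_DR · Δt = 161.0 × 1800 s = 2.898 × 10^5 m³.
Over A = 4.42 km², depth = V / A = 65.6 mm.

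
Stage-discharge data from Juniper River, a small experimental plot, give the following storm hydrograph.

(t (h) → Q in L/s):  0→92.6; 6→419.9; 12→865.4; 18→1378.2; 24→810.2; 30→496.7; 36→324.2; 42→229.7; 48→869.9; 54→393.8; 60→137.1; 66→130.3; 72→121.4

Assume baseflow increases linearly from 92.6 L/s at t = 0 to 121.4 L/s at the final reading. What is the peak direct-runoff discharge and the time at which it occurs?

Subtracting baseflow gives direct-runoff ordinates: 0.00, 324.90, 768.00, 1278.40, 708.00, 392.10, 217.20, 120.30, 758.10, 279.60, 20.50, 11.30, 0.00 L/s.
The maximum is 1278.40 L/s, occurring at the reading for t = 18 h.

Q_p = 1278.40 L/s at t = 18 h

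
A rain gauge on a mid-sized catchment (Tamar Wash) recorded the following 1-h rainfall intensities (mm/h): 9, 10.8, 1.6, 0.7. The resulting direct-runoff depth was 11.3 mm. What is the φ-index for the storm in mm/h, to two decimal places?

Only the 2 blocks with intensity above φ contribute runoff: 9, 10.8 mm/h.
Σ(I−φ)·Δt = d  ⇒  (9+10.8 − 2φ)·1 = 11.3
φ = (19.80 − 11.3/1) / 2 = 4.25 mm/h.

φ ≈ 4.25 mm/h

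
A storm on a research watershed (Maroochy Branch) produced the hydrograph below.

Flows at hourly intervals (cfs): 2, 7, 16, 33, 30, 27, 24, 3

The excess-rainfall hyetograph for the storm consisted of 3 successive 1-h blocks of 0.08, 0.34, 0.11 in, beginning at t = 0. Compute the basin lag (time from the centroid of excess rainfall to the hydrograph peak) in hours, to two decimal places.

Centroid of excess rainfall: t_c = Σ P_i·t̄_i / ΣP_i = 1.5566 h (block centres at 0.5, 1.5, 2.5 h).
Hydrograph peak occurs at t = 3 h, so basin lag t_L = 3 − 1.5566 = 1.44 h.

t_L ≈ 1.44 h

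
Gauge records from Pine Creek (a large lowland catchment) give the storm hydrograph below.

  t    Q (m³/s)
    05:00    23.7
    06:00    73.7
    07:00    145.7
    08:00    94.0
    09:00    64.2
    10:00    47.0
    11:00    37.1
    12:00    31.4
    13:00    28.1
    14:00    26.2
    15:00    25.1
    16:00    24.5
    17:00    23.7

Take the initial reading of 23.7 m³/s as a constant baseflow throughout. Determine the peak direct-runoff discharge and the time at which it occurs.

Subtracting baseflow gives direct-runoff ordinates: 0.0, 50.0, 122.0, 70.3, 40.5, 23.3, 13.4, 7.7, 4.4, 2.5, 1.4, 0.8, 0.0 m³/s.
The maximum is 122.0 m³/s, occurring at the reading for t = 07:00.

Q_p = 122.0 m³/s at t = 07:00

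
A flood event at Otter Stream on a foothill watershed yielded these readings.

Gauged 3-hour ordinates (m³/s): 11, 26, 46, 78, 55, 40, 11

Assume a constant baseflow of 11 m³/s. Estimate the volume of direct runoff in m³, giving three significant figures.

V ≈ 2.05 × 10^6 m³

Direct-runoff ordinates (Q − Q_b): 0.0, 15.0, 35.0, 67.0, 44.0, 29.0, 0.0 m³/s.
ΣQ_DR = 190.0 m³/s.
With Δt = 3 h = 10800 s, V = ΣQ_DR · Δt = 190.0 × 10800 = 2.05 × 10^6 m³.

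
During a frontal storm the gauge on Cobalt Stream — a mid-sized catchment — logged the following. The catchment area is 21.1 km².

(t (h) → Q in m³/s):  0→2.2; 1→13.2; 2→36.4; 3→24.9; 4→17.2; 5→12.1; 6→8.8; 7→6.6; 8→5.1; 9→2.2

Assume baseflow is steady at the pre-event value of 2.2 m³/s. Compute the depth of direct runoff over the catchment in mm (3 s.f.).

Direct runoff: 0.0, 11.0, 34.2, 22.7, 15.0, 9.9, 6.6, 4.4, 2.9, 0.0 m³/s; ΣQ_DR = 106.7 m³/s.
V = ΣQ_DR · Δt = 106.7 × 3600 s = 3.841 × 10^5 m³.
Over A = 21.1 km², depth = V / A = 18.2 mm.

d ≈ 18.2 mm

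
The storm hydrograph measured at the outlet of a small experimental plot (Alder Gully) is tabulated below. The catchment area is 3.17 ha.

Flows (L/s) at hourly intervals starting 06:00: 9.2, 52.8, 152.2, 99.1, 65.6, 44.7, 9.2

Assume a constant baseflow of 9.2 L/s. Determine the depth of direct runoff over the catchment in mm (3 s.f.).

d ≈ 41.8 mm

Direct runoff: 0.0, 43.6, 143.0, 89.9, 56.4, 35.5, 0.0 L/s; ΣQ_DR = 368.4 L/s.
V = ΣQ_DR · Δt = 368.4 × 3600 s = 1.326 × 10^6 L.
Over A = 3.17 ha, depth = V / A = 41.8 mm.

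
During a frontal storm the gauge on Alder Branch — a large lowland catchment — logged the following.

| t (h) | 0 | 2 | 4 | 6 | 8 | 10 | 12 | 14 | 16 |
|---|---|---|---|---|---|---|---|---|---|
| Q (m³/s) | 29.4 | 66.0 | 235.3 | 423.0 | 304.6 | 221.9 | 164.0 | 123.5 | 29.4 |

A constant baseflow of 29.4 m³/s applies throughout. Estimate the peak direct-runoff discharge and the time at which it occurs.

Subtracting baseflow gives direct-runoff ordinates: 0.0, 36.6, 205.9, 393.6, 275.2, 192.5, 134.6, 94.1, 0.0 m³/s.
The maximum is 393.6 m³/s, occurring at the reading for t = 6 h.

Q_p = 393.6 m³/s at t = 6 h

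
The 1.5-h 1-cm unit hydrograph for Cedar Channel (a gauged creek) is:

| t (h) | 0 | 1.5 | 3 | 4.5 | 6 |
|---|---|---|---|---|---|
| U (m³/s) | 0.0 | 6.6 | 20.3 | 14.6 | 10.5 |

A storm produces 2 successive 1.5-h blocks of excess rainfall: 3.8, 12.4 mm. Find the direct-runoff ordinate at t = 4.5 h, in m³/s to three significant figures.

By discrete convolution, Q_j = Σ (P_i / 10 mm) · U_{j−i}.
At t = 4.5 h (j=3): Q = (3.8/10)·14.6 + (12.4/10)·20.3 = 30.7 m³/s.

Q ≈ 30.7 m³/s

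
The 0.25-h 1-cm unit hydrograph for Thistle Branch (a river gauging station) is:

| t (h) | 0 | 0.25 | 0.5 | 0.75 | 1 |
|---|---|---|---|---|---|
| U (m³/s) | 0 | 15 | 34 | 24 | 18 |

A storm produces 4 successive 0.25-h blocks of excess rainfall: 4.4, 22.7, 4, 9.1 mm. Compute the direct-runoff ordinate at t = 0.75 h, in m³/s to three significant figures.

Q ≈ 93.7 m³/s

By discrete convolution, Q_j = Σ (P_i / 10 mm) · U_{j−i}.
At t = 0.75 h (j=3): Q = (4.4/10)·24 + (22.7/10)·34 + (4/10)·15 + (9.1/10)·0 = 93.7 m³/s.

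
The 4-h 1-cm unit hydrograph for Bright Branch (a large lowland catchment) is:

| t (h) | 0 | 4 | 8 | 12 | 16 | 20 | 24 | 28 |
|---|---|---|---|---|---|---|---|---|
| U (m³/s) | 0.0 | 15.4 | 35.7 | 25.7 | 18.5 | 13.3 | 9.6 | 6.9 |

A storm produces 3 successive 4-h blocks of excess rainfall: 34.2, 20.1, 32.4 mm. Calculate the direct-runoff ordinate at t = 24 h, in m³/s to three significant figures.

Q ≈ 120 m³/s

By discrete convolution, Q_j = Σ (P_i / 10 mm) · U_{j−i}.
At t = 24 h (j=6): Q = (34.2/10)·9.6 + (20.1/10)·13.3 + (32.4/10)·18.5 = 120 m³/s.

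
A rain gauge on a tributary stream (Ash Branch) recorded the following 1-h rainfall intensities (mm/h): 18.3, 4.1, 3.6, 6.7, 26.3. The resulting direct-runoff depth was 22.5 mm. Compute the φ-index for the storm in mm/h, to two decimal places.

φ ≈ 11.05 mm/h

Only the 2 blocks with intensity above φ contribute runoff: 18.3, 26.3 mm/h.
Σ(I−φ)·Δt = d  ⇒  (18.3+26.3 − 2φ)·1 = 22.5
φ = (44.60 − 22.5/1) / 2 = 11.05 mm/h.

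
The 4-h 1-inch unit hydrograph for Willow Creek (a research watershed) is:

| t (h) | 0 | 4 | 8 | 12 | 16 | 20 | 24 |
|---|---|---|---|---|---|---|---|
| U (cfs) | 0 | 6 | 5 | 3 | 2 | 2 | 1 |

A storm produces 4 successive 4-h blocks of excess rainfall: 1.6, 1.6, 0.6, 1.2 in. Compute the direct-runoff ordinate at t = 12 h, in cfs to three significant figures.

Q ≈ 16.4 cfs

By discrete convolution, Q_j = Σ (P_i / 1 in) · U_{j−i}.
At t = 12 h (j=3): Q = (1.6/1)·3 + (1.6/1)·5 + (0.6/1)·6 + (1.2/1)·0 = 16.4 cfs.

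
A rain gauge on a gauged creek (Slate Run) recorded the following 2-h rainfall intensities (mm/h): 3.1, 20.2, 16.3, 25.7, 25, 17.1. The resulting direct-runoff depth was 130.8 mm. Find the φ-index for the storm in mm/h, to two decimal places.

φ ≈ 7.78 mm/h

Only the 5 blocks with intensity above φ contribute runoff: 20.2, 16.3, 25.7, 25, 17.1 mm/h.
Σ(I−φ)·Δt = d  ⇒  (20.2+16.3+25.7+25+17.1 − 5φ)·2 = 130.8
φ = (104.3 − 130.8/2) / 5 = 7.78 mm/h.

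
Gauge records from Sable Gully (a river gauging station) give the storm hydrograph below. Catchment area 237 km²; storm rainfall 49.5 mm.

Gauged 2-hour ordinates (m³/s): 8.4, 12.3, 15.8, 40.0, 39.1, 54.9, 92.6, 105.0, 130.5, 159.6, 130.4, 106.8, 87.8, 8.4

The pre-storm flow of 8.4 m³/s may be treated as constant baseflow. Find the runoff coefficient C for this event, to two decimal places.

C ≈ 0.54

ΣQ_DR = 874.0 m³/s; V = ΣQ_DR·Δt = 6.293 × 10^6 m³.
Runoff depth d = V / A = 26.55 mm.
C = d / P = 26.55 / 49.5 = 0.54.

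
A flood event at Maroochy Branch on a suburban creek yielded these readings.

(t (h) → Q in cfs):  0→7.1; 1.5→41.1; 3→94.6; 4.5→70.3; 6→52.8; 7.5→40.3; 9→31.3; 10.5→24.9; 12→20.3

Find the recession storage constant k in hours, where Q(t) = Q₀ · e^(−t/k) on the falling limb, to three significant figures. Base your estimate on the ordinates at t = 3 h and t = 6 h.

k ≈ 5.14 h

On the falling limb, Q drops from 94.6 to 52.8 cfs between t = 3 h and t = 6 h (Δt = 3 h).
k = −Δt / ln(Q₂/Q₁) = −3 / ln(52.8/94.6) = 5.14 h.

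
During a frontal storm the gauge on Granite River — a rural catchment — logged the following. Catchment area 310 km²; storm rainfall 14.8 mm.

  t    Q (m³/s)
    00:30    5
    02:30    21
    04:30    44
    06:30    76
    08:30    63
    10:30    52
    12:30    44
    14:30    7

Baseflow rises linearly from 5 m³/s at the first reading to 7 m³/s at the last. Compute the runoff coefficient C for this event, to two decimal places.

C ≈ 0.41

ΣQ_DR = 264.0 m³/s; V = ΣQ_DR·Δt = 1.901 × 10^6 m³.
Runoff depth d = V / A = 6.132 mm.
C = d / P = 6.132 / 14.8 = 0.41.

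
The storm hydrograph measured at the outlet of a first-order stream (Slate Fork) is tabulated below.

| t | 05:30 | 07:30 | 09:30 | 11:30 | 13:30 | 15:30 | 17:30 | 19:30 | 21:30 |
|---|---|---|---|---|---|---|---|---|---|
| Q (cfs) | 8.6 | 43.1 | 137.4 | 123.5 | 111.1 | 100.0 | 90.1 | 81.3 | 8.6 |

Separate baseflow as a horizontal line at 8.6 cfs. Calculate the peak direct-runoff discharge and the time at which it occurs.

Q_p = 128.8 cfs at t = 09:30

Subtracting baseflow gives direct-runoff ordinates: 0.0, 34.5, 128.8, 114.9, 102.5, 91.4, 81.5, 72.7, 0.0 cfs.
The maximum is 128.8 cfs, occurring at the reading for t = 09:30.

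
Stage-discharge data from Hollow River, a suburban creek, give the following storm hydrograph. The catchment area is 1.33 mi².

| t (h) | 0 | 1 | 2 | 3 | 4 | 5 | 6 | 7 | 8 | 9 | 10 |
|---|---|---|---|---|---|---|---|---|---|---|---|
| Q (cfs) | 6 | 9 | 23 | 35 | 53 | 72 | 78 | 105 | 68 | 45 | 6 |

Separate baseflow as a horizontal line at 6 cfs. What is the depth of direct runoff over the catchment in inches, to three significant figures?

Direct runoff: 0.0, 3.0, 17.0, 29.0, 47.0, 66.0, 72.0, 99.0, 62.0, 39.0, 0.0 cfs; ΣQ_DR = 434.0 cfs.
V = ΣQ_DR · Δt = 434.0 × 3600 s = 1.562 × 10^6 ft³.
Over A = 1.33 mi², depth = V / A = 0.506 in.

d ≈ 0.506 in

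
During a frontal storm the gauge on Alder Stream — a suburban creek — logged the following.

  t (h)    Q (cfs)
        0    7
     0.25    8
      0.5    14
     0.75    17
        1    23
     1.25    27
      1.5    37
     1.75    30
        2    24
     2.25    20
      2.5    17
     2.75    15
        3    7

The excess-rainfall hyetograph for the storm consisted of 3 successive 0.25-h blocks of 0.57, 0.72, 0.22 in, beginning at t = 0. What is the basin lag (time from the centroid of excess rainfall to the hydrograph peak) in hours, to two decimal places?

t_L ≈ 1.18 h

Centroid of excess rainfall: t_c = Σ P_i·t̄_i / ΣP_i = 0.3171 h (block centres at 0.125, 0.375, 0.625 h).
Hydrograph peak occurs at t = 1.5 h, so basin lag t_L = 1.5 − 0.3171 = 1.18 h.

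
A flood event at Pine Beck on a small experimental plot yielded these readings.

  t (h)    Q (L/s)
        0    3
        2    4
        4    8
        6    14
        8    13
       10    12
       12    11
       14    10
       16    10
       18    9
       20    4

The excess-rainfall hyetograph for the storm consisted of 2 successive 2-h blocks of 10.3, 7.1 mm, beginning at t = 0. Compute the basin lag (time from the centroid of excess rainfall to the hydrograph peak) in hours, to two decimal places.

Centroid of excess rainfall: t_c = Σ P_i·t̄_i / ΣP_i = 1.8161 h (block centres at 1, 3 h).
Hydrograph peak occurs at t = 6 h, so basin lag t_L = 6 − 1.8161 = 4.18 h.

t_L ≈ 4.18 h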